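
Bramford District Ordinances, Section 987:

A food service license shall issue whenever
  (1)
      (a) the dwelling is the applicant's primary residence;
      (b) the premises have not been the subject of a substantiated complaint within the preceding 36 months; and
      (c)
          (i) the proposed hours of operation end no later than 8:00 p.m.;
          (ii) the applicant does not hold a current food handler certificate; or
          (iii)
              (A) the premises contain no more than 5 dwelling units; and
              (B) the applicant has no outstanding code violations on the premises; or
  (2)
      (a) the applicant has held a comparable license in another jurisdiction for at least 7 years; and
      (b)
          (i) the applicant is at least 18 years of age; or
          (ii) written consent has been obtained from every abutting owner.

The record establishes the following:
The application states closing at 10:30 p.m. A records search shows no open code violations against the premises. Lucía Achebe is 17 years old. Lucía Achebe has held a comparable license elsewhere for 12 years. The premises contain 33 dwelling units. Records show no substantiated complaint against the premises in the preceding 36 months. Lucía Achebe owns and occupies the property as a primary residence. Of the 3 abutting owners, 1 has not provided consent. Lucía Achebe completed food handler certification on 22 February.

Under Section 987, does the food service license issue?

No — denied.

(a) primary residence — satisfied.
(b) no complaint in 36 mo. — satisfied.
(i) closes by 8 p.m. — not satisfied.
(ii) not (food handler cert.) — not met.
(A) ≤ 5 units — not met.
(B) no code violations — satisfied.
So (iii) is not satisfied (F AND T).
(c) = F OR F OR F = false.
(1): T AND T AND F → false.
(a) prior license ≥ 7 yr — met.
(i) age ≥ 18 — not met.
(ii) all abutters consent — not satisfied.
So (b) is not satisfied (F OR F).
(2): T AND F → false.
Overall: F OR F → false.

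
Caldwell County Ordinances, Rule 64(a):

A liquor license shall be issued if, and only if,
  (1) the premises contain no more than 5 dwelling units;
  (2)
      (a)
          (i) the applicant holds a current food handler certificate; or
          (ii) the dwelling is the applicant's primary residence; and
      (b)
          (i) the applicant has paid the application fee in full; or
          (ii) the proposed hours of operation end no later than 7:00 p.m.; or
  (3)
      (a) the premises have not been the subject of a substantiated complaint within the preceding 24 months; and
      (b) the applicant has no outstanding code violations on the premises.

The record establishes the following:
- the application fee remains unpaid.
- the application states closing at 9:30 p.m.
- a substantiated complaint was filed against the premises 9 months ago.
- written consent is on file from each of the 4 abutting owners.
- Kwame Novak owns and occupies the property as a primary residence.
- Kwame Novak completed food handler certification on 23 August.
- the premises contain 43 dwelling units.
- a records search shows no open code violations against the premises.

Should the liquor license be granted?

No — denied.

(1) ≤ 5 units — not met.
(i) food handler cert. — holds.
(ii) primary residence — met.
(a) = T OR T = true.
(i) fee paid — fails.
(ii) closes by 7 p.m. — not satisfied.
So (b) is not satisfied (F OR F).
So (2) is not satisfied (T AND F).
(a) no complaint in 24 mo. — not satisfied.
(b) no code violations — met.
(3) = F AND T = false.
So Overall is not satisfied (F OR F OR F).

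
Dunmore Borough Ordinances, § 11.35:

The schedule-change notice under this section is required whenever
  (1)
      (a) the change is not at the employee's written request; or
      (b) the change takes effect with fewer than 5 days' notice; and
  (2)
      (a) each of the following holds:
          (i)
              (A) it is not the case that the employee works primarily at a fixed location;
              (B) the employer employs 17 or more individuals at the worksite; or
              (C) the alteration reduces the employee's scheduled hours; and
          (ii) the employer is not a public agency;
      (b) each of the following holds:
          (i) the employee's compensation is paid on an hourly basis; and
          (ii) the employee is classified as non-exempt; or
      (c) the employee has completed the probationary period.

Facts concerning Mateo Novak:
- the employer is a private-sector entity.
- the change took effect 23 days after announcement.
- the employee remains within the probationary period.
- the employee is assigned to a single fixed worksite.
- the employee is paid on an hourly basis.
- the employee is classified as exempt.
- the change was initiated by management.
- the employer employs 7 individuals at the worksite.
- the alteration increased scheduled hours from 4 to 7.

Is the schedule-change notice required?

No — not required.

(a) not employee-requested — satisfied.
(b) < 5 days' notice — not satisfied.
(1): T OR F → true.
(A) not (fixed location) — fails.
(B) ≥ 17 at site — not satisfied.
(C) hours reduced — not met.
(i): F OR F OR F → false.
(ii) not (public agency) — met.
(a): F AND T → false.
(i) hourly-paid — met.
(ii) non-exempt — not satisfied.
So (b) is not satisfied (T AND F).
(c) past probation — fails.
(2): F OR F OR F → false.
So Overall is not satisfied (T AND F).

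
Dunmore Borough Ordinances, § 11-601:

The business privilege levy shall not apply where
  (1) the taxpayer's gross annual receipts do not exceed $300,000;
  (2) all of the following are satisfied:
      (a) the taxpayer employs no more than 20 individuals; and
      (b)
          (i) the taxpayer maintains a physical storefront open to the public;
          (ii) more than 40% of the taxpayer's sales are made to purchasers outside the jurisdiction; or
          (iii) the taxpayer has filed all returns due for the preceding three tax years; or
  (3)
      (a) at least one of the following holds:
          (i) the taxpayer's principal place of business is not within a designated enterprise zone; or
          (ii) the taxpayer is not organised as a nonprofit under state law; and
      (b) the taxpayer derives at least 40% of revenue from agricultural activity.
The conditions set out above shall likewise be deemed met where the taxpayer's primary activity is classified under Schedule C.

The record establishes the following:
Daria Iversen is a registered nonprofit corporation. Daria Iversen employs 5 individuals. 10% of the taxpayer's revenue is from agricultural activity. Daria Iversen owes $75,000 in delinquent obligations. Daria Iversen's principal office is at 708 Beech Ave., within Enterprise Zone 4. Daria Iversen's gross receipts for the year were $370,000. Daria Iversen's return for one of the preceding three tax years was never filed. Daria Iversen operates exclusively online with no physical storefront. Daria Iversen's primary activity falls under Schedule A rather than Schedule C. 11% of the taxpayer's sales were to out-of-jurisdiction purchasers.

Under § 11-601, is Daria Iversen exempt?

No — not exempt.

(1) receipts ≤ $300,000 — fails.
(a) ≤ 20 employees — met.
(i) has storefront — not met.
(ii) >40% out-of-jur. sales — not met.
(iii) returns current — not satisfied.
(b): F OR F OR F → false.
(2): T AND F → false.
(i) not (in enterprise zone) — fails.
(ii) not (nonprofit) — not met.
(a): F OR F → false.
(b) ≥40% agricultural — not satisfied.
So (3) is not satisfied (F AND F).
Overall = F OR F OR F = false.
Exception (Schedule C activity) — not satisfied.
Result: main false OR exception false → false.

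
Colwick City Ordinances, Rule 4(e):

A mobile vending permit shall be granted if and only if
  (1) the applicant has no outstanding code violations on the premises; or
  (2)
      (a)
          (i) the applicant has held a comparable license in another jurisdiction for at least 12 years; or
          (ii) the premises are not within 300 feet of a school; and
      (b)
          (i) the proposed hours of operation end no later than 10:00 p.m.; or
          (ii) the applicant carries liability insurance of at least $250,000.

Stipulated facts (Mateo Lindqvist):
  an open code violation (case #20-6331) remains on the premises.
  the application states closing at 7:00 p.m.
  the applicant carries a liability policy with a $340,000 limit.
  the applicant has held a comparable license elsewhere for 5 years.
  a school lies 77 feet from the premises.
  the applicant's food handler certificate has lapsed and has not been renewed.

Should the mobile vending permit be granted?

No — denied.

(1) no code violations — not satisfied.
(i) prior license ≥ 12 yr — not satisfied.
(ii) ≥300 ft from school — not met.
(a) = F OR F = false.
(i) closes by 10 p.m. — satisfied.
(ii) insurance ≥ $250,000 — met.
So (b) is satisfied (T OR T).
(2) = F AND T = false.
So Overall is not satisfied (F OR F).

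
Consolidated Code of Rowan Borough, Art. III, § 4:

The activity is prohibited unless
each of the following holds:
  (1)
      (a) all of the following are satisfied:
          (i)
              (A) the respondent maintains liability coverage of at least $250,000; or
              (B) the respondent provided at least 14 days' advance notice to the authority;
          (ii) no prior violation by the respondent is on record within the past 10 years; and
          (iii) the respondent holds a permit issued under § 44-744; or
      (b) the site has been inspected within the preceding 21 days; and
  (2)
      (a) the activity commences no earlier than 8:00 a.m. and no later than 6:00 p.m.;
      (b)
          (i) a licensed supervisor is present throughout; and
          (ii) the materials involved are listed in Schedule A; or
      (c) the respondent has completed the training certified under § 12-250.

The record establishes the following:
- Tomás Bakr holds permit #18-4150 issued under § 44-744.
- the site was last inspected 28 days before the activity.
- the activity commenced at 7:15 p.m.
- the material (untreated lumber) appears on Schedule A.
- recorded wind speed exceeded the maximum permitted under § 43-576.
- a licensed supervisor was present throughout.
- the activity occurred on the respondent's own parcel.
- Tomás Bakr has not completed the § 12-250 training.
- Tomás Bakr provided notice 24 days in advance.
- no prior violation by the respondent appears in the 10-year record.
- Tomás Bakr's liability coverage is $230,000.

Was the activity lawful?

(A) coverage ≥ $250,000 — not met.
(B) ≥14 days' notice — holds.
(i): F OR T → true.
(ii) no prior violation — satisfied.
(iii) holds permit — satisfied.
So (a) is satisfied (T AND T AND T).
(b) site inspected — not satisfied.
(1): T OR F → true.
(a) start within hours — not met.
(i) supervisor present — satisfied.
(ii) Schedule A material — holds.
(b): T AND T → true.
(c) training certified — not satisfied.
(2) = F OR T OR F = true.
Overall: T AND T → true.

Yes — lawful.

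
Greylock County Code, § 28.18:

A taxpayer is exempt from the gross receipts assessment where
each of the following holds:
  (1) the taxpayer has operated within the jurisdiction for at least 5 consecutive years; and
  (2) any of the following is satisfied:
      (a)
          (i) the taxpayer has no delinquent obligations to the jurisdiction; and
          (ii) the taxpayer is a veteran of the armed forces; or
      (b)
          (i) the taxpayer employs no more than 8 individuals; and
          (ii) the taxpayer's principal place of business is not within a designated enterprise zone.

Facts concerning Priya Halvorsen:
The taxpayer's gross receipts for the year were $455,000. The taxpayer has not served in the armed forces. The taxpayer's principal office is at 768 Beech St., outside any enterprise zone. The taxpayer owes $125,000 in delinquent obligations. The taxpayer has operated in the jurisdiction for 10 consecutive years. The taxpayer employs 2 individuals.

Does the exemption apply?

Yes — exempt.

(1) ≥ 5 yrs in jurisdiction — satisfied.
(i) no delinquency — fails.
(ii) veteran — fails.
So (a) is not satisfied (F AND F).
(i) ≤ 8 employees — met.
(ii) not (in enterprise zone) — satisfied.
(b): T AND T → true.
(2) = F OR T = true.
Overall: T AND T → true.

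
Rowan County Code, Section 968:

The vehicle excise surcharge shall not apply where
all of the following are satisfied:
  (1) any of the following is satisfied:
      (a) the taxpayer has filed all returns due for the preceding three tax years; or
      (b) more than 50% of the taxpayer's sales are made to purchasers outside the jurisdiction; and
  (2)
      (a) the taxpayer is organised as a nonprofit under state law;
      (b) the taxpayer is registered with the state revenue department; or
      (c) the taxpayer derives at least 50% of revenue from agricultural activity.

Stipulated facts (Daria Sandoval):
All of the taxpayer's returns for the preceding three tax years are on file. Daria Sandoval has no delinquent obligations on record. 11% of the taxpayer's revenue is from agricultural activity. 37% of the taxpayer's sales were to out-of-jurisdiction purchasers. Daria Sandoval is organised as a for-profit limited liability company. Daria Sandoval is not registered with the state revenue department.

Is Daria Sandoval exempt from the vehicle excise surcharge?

(a) returns current — met.
(b) >50% out-of-jur. sales — not met.
(1) = T OR F = true.
(a) nonprofit — not satisfied.
(b) state-registered — not met.
(c) ≥50% agricultural — not met.
(2) = F OR F OR F = false.
So Overall is not satisfied (T AND F).

No — not exempt.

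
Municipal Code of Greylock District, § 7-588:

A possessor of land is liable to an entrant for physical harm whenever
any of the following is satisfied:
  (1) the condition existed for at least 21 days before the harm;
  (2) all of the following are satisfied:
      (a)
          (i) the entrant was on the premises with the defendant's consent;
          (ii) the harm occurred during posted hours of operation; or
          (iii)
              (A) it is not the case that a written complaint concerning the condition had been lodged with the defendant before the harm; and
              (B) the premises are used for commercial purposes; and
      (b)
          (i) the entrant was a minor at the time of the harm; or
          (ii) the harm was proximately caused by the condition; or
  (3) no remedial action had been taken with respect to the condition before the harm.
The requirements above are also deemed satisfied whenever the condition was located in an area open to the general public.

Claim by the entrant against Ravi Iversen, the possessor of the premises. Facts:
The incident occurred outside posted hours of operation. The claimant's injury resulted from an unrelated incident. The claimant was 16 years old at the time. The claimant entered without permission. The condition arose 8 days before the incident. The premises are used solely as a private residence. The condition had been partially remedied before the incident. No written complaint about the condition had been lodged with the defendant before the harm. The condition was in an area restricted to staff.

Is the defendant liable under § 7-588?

No — not liable.

(1) condition ≥21 days old — not met.
(i) consent to enter — not met.
(ii) during posted hours — fails.
(A) not (complaint lodged) — holds.
(B) commercial use — not satisfied.
(iii): T AND F → false.
(a): F OR F OR F → false.
(i) entrant a minor — met.
(ii) proximate cause — not met.
(b): T OR F → true.
So (2) is not satisfied (F AND T).
(3) no remedial action — fails.
So Overall is not satisfied (F OR F OR F).
Exception (public area) — not satisfied.
Result: main false OR exception false → false.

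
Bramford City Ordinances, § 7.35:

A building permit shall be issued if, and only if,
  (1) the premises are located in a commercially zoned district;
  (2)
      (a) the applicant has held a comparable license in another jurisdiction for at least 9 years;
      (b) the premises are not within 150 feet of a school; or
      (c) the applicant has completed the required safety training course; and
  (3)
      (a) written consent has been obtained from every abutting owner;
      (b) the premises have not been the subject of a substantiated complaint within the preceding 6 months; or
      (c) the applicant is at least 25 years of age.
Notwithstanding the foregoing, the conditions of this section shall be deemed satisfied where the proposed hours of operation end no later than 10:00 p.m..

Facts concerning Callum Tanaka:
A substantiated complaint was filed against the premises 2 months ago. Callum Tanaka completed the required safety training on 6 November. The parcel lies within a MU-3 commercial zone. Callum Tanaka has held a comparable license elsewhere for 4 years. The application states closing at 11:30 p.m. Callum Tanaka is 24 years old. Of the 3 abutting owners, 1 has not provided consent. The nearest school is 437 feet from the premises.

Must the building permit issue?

No — denied.

(1) commercially zoned — met.
(a) prior license ≥ 9 yr — not satisfied.
(b) ≥150 ft from school — satisfied.
(c) safety training — met.
(2): F OR T OR T → true.
(a) all abutters consent — not met.
(b) no complaint in 6 mo. — not satisfied.
(c) age ≥ 25 — not met.
(3) = F OR F OR F = false.
Overall: T AND T AND F → false.
Exception (closes by 10 p.m.) — not satisfied.
Result: main false OR exception false → false.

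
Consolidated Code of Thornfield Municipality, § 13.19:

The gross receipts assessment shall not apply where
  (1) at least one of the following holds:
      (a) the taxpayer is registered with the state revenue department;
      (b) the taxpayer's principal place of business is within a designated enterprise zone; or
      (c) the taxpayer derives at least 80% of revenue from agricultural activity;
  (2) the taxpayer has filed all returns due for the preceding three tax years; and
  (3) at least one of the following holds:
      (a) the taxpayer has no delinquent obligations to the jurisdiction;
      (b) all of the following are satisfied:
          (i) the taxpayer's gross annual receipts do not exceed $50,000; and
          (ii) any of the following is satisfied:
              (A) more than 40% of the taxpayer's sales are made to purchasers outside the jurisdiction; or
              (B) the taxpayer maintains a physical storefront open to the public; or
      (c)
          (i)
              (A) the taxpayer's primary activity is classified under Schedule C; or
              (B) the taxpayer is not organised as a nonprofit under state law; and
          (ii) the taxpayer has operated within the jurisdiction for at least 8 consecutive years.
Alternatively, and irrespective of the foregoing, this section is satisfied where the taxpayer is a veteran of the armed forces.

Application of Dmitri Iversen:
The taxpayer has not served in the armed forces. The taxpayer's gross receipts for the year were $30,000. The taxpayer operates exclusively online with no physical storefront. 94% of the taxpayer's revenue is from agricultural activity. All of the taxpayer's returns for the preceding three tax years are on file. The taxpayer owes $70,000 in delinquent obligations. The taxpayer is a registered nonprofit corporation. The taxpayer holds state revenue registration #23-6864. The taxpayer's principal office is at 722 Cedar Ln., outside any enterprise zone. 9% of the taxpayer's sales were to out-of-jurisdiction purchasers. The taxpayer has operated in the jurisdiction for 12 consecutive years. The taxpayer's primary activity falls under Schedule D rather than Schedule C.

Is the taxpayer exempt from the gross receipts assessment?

(a) state-registered — satisfied.
(b) in enterprise zone — not met.
(c) ≥80% agricultural — holds.
(1): T OR F OR T → true.
(2) returns current — holds.
(a) no delinquency — fails.
(i) receipts ≤ $50,000 — satisfied.
(A) >40% out-of-jur. sales — not satisfied.
(B) has storefront — not met.
So (ii) is not satisfied (F OR F).
(b): T AND F → false.
(A) Schedule C activity — not met.
(B) not (nonprofit) — not met.
(i) = F OR F = false.
(ii) ≥ 8 yrs in jurisdiction — satisfied.
(c) = F AND T = false.
So (3) is not satisfied (F OR F OR F).
Overall: T AND T AND F → false.
Exception (veteran) — not satisfied.
Result: main false OR exception false → false.

No — not exempt.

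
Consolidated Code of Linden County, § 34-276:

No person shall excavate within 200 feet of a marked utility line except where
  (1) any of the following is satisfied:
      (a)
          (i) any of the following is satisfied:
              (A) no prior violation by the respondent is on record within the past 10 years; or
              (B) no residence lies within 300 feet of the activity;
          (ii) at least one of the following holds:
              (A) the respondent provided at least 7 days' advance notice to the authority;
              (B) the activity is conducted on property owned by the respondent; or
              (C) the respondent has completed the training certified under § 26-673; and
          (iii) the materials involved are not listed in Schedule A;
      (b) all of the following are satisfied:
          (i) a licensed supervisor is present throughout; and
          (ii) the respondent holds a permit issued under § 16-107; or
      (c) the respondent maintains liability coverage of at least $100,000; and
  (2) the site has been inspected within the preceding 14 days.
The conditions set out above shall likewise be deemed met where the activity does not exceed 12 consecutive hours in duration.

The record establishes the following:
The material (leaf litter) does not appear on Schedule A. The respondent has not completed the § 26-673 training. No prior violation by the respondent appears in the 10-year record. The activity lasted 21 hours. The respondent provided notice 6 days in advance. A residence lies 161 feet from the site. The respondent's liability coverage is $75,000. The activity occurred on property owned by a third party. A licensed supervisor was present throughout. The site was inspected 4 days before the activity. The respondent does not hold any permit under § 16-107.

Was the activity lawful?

No — unlawful.

(A) no prior violation — satisfied.
(B) no residence in 300 ft — not satisfied.
(i): T OR F → true.
(A) ≥7 days' notice — not satisfied.
(B) own property — not met.
(C) training certified — fails.
(ii): F OR F OR F → false.
(iii) not (Schedule A material) — met.
(a): T AND F AND T → false.
(i) supervisor present — holds.
(ii) holds permit — not met.
(b) = T AND F = false.
(c) coverage ≥ $100,000 — not met.
So (1) is not satisfied (F OR F OR F).
(2) site inspected — met.
Overall: F AND T → false.
Exception (≤ 12 hrs duration) — not satisfied.
Result: main false OR exception false → false.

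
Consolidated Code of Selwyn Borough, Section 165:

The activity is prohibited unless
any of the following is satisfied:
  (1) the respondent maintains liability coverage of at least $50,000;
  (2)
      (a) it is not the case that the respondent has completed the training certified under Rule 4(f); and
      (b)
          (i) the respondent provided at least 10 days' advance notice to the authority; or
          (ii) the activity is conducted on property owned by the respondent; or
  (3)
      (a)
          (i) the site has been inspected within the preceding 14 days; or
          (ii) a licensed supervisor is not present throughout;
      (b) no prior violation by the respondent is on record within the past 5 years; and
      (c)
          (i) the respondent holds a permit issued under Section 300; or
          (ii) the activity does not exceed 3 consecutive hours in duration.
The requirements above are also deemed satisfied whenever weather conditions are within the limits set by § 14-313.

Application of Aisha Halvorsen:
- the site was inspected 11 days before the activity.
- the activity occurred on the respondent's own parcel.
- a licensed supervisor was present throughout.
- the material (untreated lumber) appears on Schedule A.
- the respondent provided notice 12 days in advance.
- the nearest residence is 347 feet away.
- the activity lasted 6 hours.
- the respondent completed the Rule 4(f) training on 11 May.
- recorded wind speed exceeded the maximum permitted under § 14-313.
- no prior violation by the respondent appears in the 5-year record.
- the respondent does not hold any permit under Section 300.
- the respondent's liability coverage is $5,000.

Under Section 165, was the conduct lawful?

(1) coverage ≥ $50,000 — not satisfied.
(a) not (training certified) — not satisfied.
(i) ≥10 days' notice — met.
(ii) own property — met.
So (b) is satisfied (T OR T).
(2) = F AND T = false.
(i) site inspected — satisfied.
(ii) not (supervisor present) — not satisfied.
(a): T OR F → true.
(b) no prior violation — met.
(i) holds permit — fails.
(ii) ≤ 3 hrs duration — not met.
So (c) is not satisfied (F OR F).
(3): T AND T AND F → false.
So Overall is not satisfied (F OR F OR F).
Exception (weather ok) — not satisfied.
Result: main false OR exception false → false.

No — unlawful.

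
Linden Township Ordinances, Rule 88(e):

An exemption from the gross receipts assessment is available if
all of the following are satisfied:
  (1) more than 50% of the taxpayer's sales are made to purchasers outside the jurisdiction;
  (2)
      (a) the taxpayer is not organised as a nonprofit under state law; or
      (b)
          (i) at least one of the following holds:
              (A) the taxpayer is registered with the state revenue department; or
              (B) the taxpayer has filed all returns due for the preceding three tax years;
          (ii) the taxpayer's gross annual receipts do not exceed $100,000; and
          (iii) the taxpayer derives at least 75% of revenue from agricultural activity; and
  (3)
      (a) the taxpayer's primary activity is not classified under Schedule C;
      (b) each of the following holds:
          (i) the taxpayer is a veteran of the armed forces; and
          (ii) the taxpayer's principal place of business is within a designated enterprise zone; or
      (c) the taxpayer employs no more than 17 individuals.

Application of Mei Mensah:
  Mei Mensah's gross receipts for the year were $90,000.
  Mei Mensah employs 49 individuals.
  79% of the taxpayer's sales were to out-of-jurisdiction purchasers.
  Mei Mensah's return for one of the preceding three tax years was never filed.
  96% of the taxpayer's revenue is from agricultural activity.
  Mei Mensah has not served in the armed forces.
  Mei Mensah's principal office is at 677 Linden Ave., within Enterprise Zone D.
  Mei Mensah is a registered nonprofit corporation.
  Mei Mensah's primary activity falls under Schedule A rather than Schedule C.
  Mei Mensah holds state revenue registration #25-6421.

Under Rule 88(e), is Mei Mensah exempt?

Yes — exempt.

(1) >50% out-of-jur. sales — satisfied.
(a) not (nonprofit) — not met.
(A) state-registered — satisfied.
(B) returns current — fails.
(i) = T OR F = true.
(ii) receipts ≤ $100,000 — holds.
(iii) ≥75% agricultural — satisfied.
(b): T AND T AND T → true.
(2) = F OR T = true.
(a) not (Schedule C activity) — satisfied.
(i) veteran — not met.
(ii) in enterprise zone — satisfied.
So (b) is not satisfied (F AND T).
(c) ≤ 17 employees — not met.
(3) = T OR F OR F = true.
Overall: T AND T AND T → true.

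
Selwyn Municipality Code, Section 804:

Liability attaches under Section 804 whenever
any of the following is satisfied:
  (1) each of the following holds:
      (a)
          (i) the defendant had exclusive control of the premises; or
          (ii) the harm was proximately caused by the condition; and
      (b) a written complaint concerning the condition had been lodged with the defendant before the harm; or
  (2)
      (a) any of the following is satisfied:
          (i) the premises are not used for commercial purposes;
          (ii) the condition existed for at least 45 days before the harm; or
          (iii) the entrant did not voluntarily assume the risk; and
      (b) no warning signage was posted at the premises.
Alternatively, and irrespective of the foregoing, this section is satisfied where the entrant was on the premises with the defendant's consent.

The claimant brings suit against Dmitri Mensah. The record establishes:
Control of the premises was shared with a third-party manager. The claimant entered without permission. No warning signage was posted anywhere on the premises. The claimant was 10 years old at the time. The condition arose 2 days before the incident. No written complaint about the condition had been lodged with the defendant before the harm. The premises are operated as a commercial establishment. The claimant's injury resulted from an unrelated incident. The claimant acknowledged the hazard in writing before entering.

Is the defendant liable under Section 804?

No — not liable.

(i) exclusive control — fails.
(ii) proximate cause — not satisfied.
(a): F OR F → false.
(b) complaint lodged — fails.
So (1) is not satisfied (F AND F).
(i) not (commercial use) — not met.
(ii) condition ≥45 days old — not satisfied.
(iii) no assumed risk — not satisfied.
So (a) is not satisfied (F OR F OR F).
(b) no signage posted — met.
So (2) is not satisfied (F AND T).
So Overall is not satisfied (F OR F).
Exception (consent to enter) — not satisfied.
Result: main false OR exception false → false.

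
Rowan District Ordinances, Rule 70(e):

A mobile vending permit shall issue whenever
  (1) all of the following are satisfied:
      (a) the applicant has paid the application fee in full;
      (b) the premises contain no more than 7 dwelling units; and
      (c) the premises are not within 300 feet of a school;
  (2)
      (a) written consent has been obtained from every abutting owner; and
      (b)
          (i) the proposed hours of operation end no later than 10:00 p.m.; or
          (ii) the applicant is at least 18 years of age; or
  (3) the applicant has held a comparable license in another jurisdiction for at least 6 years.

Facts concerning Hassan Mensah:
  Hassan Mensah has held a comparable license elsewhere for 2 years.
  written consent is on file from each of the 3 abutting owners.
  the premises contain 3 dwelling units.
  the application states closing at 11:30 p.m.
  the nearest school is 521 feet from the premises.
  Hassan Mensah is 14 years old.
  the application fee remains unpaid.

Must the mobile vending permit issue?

No — denied.

(a) fee paid — fails.
(b) ≤ 7 units — satisfied.
(c) ≥300 ft from school — met.
(1) = F AND T AND T = false.
(a) all abutters consent — holds.
(i) closes by 10 p.m. — fails.
(ii) age ≥ 18 — fails.
So (b) is not satisfied (F OR F).
So (2) is not satisfied (T AND F).
(3) prior license ≥ 6 yr — fails.
Overall: F OR F OR F → false.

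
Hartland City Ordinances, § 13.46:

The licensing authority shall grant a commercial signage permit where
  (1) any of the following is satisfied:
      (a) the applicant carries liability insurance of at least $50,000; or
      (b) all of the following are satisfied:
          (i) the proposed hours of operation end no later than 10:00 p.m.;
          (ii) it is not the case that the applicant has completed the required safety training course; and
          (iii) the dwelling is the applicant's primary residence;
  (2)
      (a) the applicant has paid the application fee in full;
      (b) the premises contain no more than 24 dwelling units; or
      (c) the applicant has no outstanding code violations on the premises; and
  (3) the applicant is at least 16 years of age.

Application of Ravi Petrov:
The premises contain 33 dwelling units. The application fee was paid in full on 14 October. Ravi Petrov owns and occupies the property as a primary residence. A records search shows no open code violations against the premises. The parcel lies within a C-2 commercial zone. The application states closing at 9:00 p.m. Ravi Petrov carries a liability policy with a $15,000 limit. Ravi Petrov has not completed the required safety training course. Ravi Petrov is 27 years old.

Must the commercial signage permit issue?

Yes — granted.

(a) insurance ≥ $50,000 — not satisfied.
(i) closes by 10 p.m. — met.
(ii) not (safety training) — met.
(iii) primary residence — satisfied.
So (b) is satisfied (T AND T AND T).
(1): F OR T → true.
(a) fee paid — holds.
(b) ≤ 24 units — not satisfied.
(c) no code violations — met.
So (2) is satisfied (T OR F OR T).
(3) age ≥ 16 — met.
So Overall is satisfied (T AND T AND T).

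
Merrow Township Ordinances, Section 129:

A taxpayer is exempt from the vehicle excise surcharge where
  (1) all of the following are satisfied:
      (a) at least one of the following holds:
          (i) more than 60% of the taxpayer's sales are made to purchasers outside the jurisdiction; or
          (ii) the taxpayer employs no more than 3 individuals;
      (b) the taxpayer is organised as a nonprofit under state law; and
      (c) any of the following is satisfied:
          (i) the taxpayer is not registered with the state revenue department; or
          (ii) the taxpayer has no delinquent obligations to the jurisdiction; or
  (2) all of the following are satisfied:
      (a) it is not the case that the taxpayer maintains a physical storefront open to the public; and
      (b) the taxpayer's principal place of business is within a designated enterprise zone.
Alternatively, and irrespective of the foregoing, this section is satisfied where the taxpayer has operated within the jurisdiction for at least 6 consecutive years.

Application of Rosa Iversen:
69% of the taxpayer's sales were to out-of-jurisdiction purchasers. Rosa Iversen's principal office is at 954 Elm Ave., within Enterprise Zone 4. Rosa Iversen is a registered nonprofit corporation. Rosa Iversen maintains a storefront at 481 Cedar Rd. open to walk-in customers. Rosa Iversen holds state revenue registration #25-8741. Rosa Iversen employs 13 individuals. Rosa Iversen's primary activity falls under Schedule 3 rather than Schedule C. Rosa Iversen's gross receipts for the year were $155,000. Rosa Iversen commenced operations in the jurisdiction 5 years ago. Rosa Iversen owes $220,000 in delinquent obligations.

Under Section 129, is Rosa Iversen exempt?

No — not exempt.

(i) >60% out-of-jur. sales — holds.
(ii) ≤ 3 employees — fails.
So (a) is satisfied (T OR F).
(b) nonprofit — satisfied.
(i) not (state-registered) — not satisfied.
(ii) no delinquency — not satisfied.
(c) = F OR F = false.
(1): T AND T AND F → false.
(a) not (has storefront) — not satisfied.
(b) in enterprise zone — satisfied.
(2): F AND T → false.
So Overall is not satisfied (F OR F).
Exception (≥ 6 yrs in jurisdiction) — not satisfied.
Result: main false OR exception false → false.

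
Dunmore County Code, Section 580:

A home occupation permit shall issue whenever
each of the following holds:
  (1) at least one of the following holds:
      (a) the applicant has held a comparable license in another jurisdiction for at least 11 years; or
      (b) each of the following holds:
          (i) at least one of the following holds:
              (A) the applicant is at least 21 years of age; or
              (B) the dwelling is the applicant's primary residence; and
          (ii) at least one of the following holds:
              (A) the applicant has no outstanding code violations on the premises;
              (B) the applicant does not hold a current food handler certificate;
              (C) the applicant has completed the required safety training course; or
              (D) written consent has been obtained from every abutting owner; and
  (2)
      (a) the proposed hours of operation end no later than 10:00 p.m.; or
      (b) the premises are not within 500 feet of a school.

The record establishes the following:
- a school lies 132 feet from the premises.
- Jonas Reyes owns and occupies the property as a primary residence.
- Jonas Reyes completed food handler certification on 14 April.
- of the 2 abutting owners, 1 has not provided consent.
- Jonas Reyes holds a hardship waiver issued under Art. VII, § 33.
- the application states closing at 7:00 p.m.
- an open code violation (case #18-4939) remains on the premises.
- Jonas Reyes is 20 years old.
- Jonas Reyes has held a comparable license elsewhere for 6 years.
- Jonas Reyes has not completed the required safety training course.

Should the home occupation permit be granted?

(a) prior license ≥ 11 yr — not met.
(A) age ≥ 21 — fails.
(B) primary residence — satisfied.
(i) = F OR T = true.
(A) no code violations — fails.
(B) not (food handler cert.) — not satisfied.
(C) safety training — fails.
(D) all abutters consent — not met.
So (ii) is not satisfied (F OR F OR F OR F).
(b) = T AND F = false.
(1) = F OR F = false.
(a) closes by 10 p.m. — satisfied.
(b) ≥500 ft from school — fails.
(2): T OR F → true.
Overall: F AND T → false.

No — denied.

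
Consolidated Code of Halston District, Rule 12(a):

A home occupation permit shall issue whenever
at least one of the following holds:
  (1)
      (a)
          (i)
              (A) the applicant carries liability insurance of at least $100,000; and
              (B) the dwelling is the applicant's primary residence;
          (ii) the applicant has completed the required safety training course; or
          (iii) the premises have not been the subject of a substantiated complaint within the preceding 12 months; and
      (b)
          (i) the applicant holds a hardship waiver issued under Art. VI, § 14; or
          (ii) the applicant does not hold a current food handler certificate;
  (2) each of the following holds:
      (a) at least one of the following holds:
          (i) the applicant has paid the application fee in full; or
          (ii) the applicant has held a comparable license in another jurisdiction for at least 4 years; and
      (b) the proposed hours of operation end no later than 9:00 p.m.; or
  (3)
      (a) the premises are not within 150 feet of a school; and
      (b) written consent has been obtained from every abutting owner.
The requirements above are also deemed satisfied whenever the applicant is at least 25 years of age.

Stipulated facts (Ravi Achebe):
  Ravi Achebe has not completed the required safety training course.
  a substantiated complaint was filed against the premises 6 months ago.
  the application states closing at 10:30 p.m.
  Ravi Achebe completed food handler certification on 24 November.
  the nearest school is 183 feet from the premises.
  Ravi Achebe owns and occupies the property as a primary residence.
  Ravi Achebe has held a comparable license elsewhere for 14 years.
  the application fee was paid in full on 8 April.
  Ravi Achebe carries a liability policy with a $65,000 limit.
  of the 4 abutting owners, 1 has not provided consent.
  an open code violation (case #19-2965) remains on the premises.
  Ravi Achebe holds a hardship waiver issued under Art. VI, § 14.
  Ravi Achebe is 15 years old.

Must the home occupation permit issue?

(A) insurance ≥ $100,000 — not satisfied.
(B) primary residence — holds.
So (i) is not satisfied (F AND T).
(ii) safety training — fails.
(iii) no complaint in 12 mo. — not met.
So (a) is not satisfied (F OR F OR F).
(i) hardship waiver — satisfied.
(ii) not (food handler cert.) — not met.
(b) = T OR F = true.
(1) = F AND T = false.
(i) fee paid — holds.
(ii) prior license ≥ 4 yr — satisfied.
So (a) is satisfied (T OR T).
(b) closes by 9 p.m. — not satisfied.
(2) = T AND F = false.
(a) ≥150 ft from school — met.
(b) all abutters consent — fails.
(3) = T AND F = false.
So Overall is not satisfied (F OR F OR F).
Exception (age ≥ 25) — not satisfied.
Result: main false OR exception false → false.

No — denied.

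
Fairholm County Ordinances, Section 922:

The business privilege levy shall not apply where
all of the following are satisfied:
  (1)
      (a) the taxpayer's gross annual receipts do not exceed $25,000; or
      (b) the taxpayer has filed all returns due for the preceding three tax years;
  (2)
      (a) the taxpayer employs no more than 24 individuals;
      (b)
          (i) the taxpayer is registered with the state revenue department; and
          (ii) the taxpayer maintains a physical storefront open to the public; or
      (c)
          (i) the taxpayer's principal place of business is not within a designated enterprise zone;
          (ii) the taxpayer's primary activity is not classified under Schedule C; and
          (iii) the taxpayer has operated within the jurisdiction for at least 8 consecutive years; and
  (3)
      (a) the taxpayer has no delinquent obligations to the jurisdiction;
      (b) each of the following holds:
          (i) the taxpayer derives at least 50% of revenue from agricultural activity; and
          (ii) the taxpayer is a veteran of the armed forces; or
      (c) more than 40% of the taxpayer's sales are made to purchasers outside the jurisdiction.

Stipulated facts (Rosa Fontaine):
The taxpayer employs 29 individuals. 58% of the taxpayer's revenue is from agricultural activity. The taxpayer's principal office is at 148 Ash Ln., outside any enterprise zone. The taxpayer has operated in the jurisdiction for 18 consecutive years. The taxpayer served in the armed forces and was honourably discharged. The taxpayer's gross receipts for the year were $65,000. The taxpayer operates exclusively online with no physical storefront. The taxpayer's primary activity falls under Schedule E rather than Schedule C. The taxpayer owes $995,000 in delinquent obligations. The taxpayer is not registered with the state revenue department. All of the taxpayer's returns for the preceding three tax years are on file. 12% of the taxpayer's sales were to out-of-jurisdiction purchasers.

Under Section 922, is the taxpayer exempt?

(a) receipts ≤ $25,000 — not satisfied.
(b) returns current — met.
(1): F OR T → true.
(a) ≤ 24 employees — not met.
(i) state-registered — fails.
(ii) has storefront — not met.
(b) = F AND F = false.
(i) not (in enterprise zone) — satisfied.
(ii) not (Schedule C activity) — met.
(iii) ≥ 8 yrs in jurisdiction — holds.
(c): T AND T AND T → true.
(2) = F OR F OR T = true.
(a) no delinquency — not met.
(i) ≥50% agricultural — met.
(ii) veteran — satisfied.
(b): T AND T → true.
(c) >40% out-of-jur. sales — not satisfied.
(3): F OR T OR F → true.
Overall = T AND T AND T = true.

Yes — exempt.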